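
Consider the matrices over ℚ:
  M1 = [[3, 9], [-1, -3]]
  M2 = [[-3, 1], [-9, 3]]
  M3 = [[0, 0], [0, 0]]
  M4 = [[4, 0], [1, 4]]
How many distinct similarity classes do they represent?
Characteristic polynomials: χ_{M1} = x^2, χ_{M2} = x^2, χ_{M3} = x^2, χ_{M4} = (x - 4)^2.

{M1, M2}: invariant factors x^2.

{M3}: invariant factors x, x.

{M4}: invariant factors (x - 4)^2.

Matrices are similar if and only if their invariant-factor lists agree; the partition into similarity classes is {M1, M2}, {M3}, {M4}.

3 classes: {M1, M2}, {M3}, {M4}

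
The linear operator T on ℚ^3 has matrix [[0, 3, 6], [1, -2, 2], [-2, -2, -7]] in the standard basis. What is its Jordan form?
J = [[-3, 1, 0], [0, -3, 0], [0, 0, -3]]

The characteristic polynomial is det(xI - A) = (x + 3)^3, so the eigenvalues are -3 (algebraic multiplicity 3).

For λ = -3: rank(A + 3I) = 1, rank((A + 3I)^2) = 0. The eigenspace has dimension 3 - 1 = 2, so there are 2 Jordan blocks; the rank sequence gives block sizes [2, 1].

Assembling the blocks gives the Jordan form J above.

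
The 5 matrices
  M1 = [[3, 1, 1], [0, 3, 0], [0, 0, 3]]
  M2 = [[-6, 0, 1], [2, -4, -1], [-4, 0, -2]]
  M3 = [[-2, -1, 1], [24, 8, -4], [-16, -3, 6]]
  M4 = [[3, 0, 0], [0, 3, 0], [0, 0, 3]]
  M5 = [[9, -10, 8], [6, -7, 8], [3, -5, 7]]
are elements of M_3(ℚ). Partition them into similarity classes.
4 classes: {M1, M5}, {M2}, {M3}, {M4}

Characteristic polynomials: χ_{M1} = (x - 3)^3, χ_{M2} = (x + 4)^3, χ_{M3} = (x - 4)^3, χ_{M4} = (x - 3)^3, χ_{M5} = (x - 3)^3.

{M1, M5}: invariant factors x - 3, (x - 3)^2.

{M2}: invariant factors x + 4, (x + 4)^2.

{M3}: invariant factors (x - 4)^3.

{M4}: invariant factors x - 3, x - 3, x - 3.

Matrices are similar if and only if their invariant-factor lists agree; the partition into similarity classes is {M1, M5}, {M2}, {M3}, {M4}.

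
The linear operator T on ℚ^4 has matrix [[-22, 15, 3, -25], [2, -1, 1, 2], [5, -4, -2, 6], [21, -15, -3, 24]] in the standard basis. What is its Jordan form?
The characteristic polynomial is det(xI - A) = x^3(x + 1), so the eigenvalues are -1 (algebraic multiplicity 1), 0 (algebraic multiplicity 3).

For λ = -1: algebraic multiplicity 1 gives one 1×1 block.

For λ = 0: rank(A) = 3, rank(A^2) = 2, rank(A^3) = 1. The eigenspace has dimension 4 - 3 = 1, so there is 1 Jordan block; the rank sequence gives block sizes [3].

Assembling the blocks gives the Jordan form J above.

J = [[-1, 0, 0, 0], [0, 0, 1, 0], [0, 0, 0, 1], [0, 0, 0, 0]]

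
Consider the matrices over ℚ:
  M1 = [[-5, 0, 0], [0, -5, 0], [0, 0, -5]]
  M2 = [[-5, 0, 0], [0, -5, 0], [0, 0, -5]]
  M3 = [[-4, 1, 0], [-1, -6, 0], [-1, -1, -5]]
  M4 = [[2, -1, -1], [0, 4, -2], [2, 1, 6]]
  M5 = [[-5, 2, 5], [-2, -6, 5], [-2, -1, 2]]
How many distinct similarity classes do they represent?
4 classes: {M1, M2}, {M3}, {M4}, {M5}

Characteristic polynomials: χ_{M1} = (x + 5)^3, χ_{M2} = (x + 5)^3, χ_{M3} = (x + 5)^3, χ_{M4} = (x - 4)^3, χ_{M5} = (x + 3)^3.

{M1, M2}: invariant factors x + 5, x + 5, x + 5.

{M3}: invariant factors x + 5, (x + 5)^2.

{M4}: invariant factors (x - 4)^3.

{M5}: invariant factors (x + 3)^3.

Matrices are similar if and only if their invariant-factor lists agree; the partition into similarity classes is {M1, M2}, {M3}, {M4}, {M5}.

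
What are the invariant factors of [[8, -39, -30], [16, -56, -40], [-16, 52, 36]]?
x + 4, (x + 4)^2

The Jordan structure of A has elementary divisors (x + 4)^2, (x + 4). Arranging the block sizes at each eigenvalue in decreasing order and taking row products gives the invariant factors.

Invariant factors (smallest first, each dividing the next): x + 4, (x + 4)^2.

Check: the last factor (x + 4)^2 is the minimal polynomial, and the product (x + 4)^3 is the characteristic polynomial.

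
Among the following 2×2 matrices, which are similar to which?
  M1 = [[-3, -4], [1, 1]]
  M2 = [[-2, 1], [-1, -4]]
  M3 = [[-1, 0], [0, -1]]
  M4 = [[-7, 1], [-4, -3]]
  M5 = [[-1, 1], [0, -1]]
Characteristic polynomials: χ_{M1} = (x + 1)^2, χ_{M2} = (x + 3)^2, χ_{M3} = (x + 1)^2, χ_{M4} = (x + 5)^2, χ_{M5} = (x + 1)^2.

{M1, M5}: invariant factors (x + 1)^2.

{M2}: invariant factors (x + 3)^2.

{M3}: invariant factors x + 1, x + 1.

{M4}: invariant factors (x + 5)^2.

Matrices are similar if and only if their invariant-factor lists agree; the partition into similarity classes is {M1, M5}, {M2}, {M3}, {M4}.

4 classes: {M1, M5}, {M2}, {M3}, {M4}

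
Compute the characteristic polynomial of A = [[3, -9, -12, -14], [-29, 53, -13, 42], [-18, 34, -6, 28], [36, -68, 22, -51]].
χ_A(x) = (x - 5)(x + 2)^3

xI - A = [[x - 3, 9, 12, 14], [29, x - 53, 13, -42], [18, -34, x + 6, -28], [-36, 68, -22, x + 51]].

Expanding det(xI - A) along the first row:
det(xI - A) = + (x - 3)·det([[x - 53, 13, -42], [-34, x + 6, -28], [68, -22, x + 51]]) - (9)·det([[29, 13, -42], [18, x + 6, -28], [-36, -22, x + 51]]) + (12)·det([[29, x - 53, -42], [18, -34, -28], [-36, 68, x + 51]]) - (14)·det([[29, x - 53, 13], [18, -34, x + 6], [-36, 68, -22]]).

Evaluating gives χ_A(x) = x^4 + x^3 - 18x^2 - 52x - 40 = (x - 5)(x + 2)^3.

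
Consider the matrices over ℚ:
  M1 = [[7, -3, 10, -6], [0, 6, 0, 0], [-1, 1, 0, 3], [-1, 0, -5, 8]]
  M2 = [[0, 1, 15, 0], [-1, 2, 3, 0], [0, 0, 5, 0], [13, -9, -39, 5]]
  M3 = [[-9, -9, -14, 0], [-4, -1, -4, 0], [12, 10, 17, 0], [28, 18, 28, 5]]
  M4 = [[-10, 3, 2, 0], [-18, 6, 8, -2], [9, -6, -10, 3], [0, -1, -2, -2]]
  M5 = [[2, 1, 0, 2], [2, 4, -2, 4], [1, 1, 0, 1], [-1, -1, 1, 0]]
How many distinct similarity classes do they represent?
4 classes: {M1}, {M2, M3}, {M4}, {M5}

Characteristic polynomials: χ_{M1} = (x - 6)(x - 5)^3, χ_{M2} = (x - 5)^2(x - 1)^2, χ_{M3} = (x - 5)^2(x - 1)^2, χ_{M4} = (x + 4)^4, χ_{M5} = (x - 2)^2(x - 1)^2.

{M1}: invariant factors x - 5, (x - 6)(x - 5)^2.

{M2, M3}: invariant factors x - 5, (x - 5)(x - 1)^2.

{M4}: invariant factors (x + 4)^2, (x + 4)^2.

{M5}: invariant factors (x - 2)^2(x - 1)^2.

Matrices are similar if and only if their invariant-factor lists agree; the partition into similarity classes is {M1}, {M2, M3}, {M4}, {M5}.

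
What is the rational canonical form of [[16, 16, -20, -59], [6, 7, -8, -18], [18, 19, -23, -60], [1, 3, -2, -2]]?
R = [[-1, 0, 0, 0], [0, 0, 0, 9], [0, 1, 0, 9], [0, 0, 1, -1]]

The invariant factors of A (the non-unit diagonal entries of the Smith normal form of xI - A over ℚ[x]) are x + 1, (x - 3)(x + 1)(x + 3), each dividing the next. The characteristic polynomial is their product, (x - 3)(x + 1)^2(x + 3).

The rational canonical form is the block-diagonal matrix of companion matrices C(f_i):
R = [[-1, 0, 0, 0], [0, 0, 0, 9], [0, 1, 0, 9], [0, 0, 1, -1]].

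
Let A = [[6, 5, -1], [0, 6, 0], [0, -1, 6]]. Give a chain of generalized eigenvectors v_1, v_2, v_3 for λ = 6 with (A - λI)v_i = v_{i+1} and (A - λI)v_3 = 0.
v_1 = [[-2, 1, 1]]^T, v_2 = [[4, 0, -1]]^T, v_3 = [[1, 0, 0]]^T

We seek v_1 ∈ ker((A - 6I)^3) \ ker((A - 6I)^2), then set v_{i+1} = (A - 6I) v_i.

One such chain is v_1 = [[-2, 1, 1]]^T, v_2 = [[4, 0, -1]]^T, v_3 = [[1, 0, 0]]^T. Check: (A - 6I) v_3 = [[0, 0, 0]]^T = 0.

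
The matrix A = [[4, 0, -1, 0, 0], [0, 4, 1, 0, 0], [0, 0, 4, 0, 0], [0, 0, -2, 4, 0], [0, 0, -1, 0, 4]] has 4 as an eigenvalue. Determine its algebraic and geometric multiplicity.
The characteristic polynomial is (x - 4)^5, so the factor x - 4 appears with exponent 5: the algebraic multiplicity is 5.

rank(A - 4I) = 1, so the eigenspace has dimension 5 - 1 = 4: the geometric multiplicity is 4.

Since 4 < 5, A is not diagonalizable.

algebraic multiplicity 5, geometric multiplicity 4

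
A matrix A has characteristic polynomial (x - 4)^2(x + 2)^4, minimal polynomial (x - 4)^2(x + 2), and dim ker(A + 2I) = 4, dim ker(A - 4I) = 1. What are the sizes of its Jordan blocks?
λ = -2: algebraic multiplicity 4 (exponent in χ_A), largest block size 1 (exponent in m_A), 4 blocks (geometric multiplicity). These force block sizes [1, 1, 1, 1].
λ = 4: algebraic multiplicity 2 (exponent in χ_A), largest block size 2 (exponent in m_A), 1 block (geometric multiplicity). This forces block sizes [2].

Jordan blocks: (-2, 1), (-2, 1), (-2, 1), (-2, 1), (4, 2)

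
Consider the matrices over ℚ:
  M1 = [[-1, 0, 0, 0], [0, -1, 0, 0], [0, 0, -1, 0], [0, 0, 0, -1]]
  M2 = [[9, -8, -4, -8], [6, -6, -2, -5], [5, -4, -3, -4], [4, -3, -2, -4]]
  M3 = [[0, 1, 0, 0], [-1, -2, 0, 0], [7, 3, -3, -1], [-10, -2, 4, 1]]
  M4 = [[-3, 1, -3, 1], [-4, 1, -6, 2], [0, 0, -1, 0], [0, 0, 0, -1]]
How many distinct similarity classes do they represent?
Characteristic polynomials: χ_{M1} = (x + 1)^4, χ_{M2} = (x + 1)^4, χ_{M3} = (x + 1)^4, χ_{M4} = (x + 1)^4.

{M1}: invariant factors x + 1, x + 1, x + 1, x + 1.

{M2, M3}: invariant factors (x + 1)^2, (x + 1)^2.

{M4}: invariant factors x + 1, x + 1, (x + 1)^2.

Matrices are similar if and only if their invariant-factor lists agree; the partition into similarity classes is {M1}, {M2, M3}, {M4}.

3 classes: {M1}, {M2, M3}, {M4}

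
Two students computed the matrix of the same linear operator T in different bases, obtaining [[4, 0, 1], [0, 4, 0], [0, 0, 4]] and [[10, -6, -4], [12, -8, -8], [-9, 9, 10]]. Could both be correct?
Yes.

Two matrices over a field are similar if and only if they have the same invariant factors.

Both A and B have characteristic polynomial (x - 4)^3 and minimal polynomial (x - 4)^2. Computing further, both have invariant factors x - 4, (x - 4)^2. Hence A and B are similar.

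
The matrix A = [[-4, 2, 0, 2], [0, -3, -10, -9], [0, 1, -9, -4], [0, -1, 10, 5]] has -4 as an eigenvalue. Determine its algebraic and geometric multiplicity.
algebraic multiplicity 3, geometric multiplicity 2

The characteristic polynomial is (x - 1)(x + 4)^3, so the factor x + 4 appears with exponent 3: the algebraic multiplicity is 3.

rank(A + 4I) = 2, so the eigenspace has dimension 4 - 2 = 2: the geometric multiplicity is 2.

Since 2 < 3, A is not diagonalizable.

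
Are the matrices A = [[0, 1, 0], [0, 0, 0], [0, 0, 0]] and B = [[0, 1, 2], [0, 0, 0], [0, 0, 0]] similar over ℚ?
Two matrices over a field are similar if and only if they have the same invariant factors.

Both A and B have characteristic polynomial x^3 and minimal polynomial x^2. Computing further, both have invariant factors x, x^2. Hence A and B are similar.

Yes.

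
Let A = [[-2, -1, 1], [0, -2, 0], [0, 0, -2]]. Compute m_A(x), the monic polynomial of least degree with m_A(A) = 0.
The characteristic polynomial factors as (x + 2)^3. The minimal polynomial is ∏(x - λ)^{k_λ} where k_λ is the size of the largest Jordan block at λ.

For λ = -2: rank(A + 2I) = 1, and the largest Jordan block has size 2 (the smallest k with rank((A + 2I)^k) = rank((A + 2I)^(k+1))).

So m_A(x) = (x + 2)^2.

m_A(x) = (x + 2)^2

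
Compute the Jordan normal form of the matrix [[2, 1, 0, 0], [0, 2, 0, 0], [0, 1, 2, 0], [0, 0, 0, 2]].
The characteristic polynomial is det(xI - A) = (x - 2)^4, so the eigenvalues are 2 (algebraic multiplicity 4).

For λ = 2: rank(A - 2I) = 1, rank((A - 2I)^2) = 0. The eigenspace has dimension 4 - 1 = 3, so there are 3 Jordan blocks; the rank sequence gives block sizes [2, 1, 1].

Assembling the blocks gives the Jordan form J above.

J = [[2, 1, 0, 0], [0, 2, 0, 0], [0, 0, 2, 0], [0, 0, 0, 2]]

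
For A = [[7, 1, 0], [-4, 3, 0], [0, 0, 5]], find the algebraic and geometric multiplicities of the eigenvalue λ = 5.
The characteristic polynomial is (x - 5)^3, so the factor x - 5 appears with exponent 3: the algebraic multiplicity is 3.

rank(A - 5I) = 1, so the eigenspace has dimension 3 - 1 = 2: the geometric multiplicity is 2.

Since 2 < 3, A is not diagonalizable.

algebraic multiplicity 3, geometric multiplicity 2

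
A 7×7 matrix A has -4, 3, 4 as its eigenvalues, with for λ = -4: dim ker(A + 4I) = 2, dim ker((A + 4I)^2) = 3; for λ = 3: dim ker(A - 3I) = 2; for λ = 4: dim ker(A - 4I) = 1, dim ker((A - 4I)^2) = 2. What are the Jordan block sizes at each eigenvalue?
Jordan blocks: (-4, 2), (-4, 1), (3, 1), (3, 1), (4, 2)

λ = -4: successive nullity increments [2, 1] count blocks of size ≥ k; block sizes are [2, 1].
λ = 3: successive nullity increments [2] count blocks of size ≥ k; block sizes are [1, 1].
λ = 4: successive nullity increments [1, 1] count blocks of size ≥ k; block sizes are [2].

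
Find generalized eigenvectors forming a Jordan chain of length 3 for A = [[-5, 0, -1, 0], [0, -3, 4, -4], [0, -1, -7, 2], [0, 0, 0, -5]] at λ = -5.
v_1 = [[3, 3, -1, 0]]^T, v_2 = [[1, 2, -1, 0]]^T, v_3 = [[1, 0, 0, 0]]^T

We seek v_1 ∈ ker((A + 5I)^3) \ ker((A + 5I)^2), then set v_{i+1} = (A + 5I) v_i.

One such chain is v_1 = [[3, 3, -1, 0]]^T, v_2 = [[1, 2, -1, 0]]^T, v_3 = [[1, 0, 0, 0]]^T. Check: (A + 5I) v_3 = [[0, 0, 0, 0]]^T = 0.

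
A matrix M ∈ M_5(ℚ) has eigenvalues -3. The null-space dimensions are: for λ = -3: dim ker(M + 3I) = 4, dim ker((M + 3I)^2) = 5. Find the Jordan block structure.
Jordan blocks: (-3, 2), (-3, 1), (-3, 1), (-3, 1)

λ = -3: successive nullity increments [4, 1] count blocks of size ≥ k; block sizes are [2, 1, 1, 1].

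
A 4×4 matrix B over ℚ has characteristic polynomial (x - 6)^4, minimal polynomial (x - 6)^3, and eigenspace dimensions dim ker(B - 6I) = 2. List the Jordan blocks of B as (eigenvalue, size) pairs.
λ = 6: algebraic multiplicity 4 (exponent in χ_B), largest block size 3 (exponent in m_B), 2 blocks (geometric multiplicity). These force block sizes [3, 1].

Jordan blocks: (6, 3), (6, 1)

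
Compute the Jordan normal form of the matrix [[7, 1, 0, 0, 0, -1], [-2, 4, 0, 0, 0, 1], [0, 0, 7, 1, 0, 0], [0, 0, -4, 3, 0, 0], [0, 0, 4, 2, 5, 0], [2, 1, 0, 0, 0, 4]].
J = [[5, 1, 0, 0, 0, 0], [0, 5, 0, 0, 0, 0], [0, 0, 5, 1, 0, 0], [0, 0, 0, 5, 0, 0], [0, 0, 0, 0, 5, 0], [0, 0, 0, 0, 0, 5]]

The characteristic polynomial is det(xI - A) = (x - 5)^6, so the eigenvalues are 5 (algebraic multiplicity 6).

For λ = 5: rank(A - 5I) = 2, rank((A - 5I)^2) = 0. The eigenspace has dimension 6 - 2 = 4, so there are 4 Jordan blocks; the rank sequence gives block sizes [2, 2, 1, 1].

Assembling the blocks gives the Jordan form J above.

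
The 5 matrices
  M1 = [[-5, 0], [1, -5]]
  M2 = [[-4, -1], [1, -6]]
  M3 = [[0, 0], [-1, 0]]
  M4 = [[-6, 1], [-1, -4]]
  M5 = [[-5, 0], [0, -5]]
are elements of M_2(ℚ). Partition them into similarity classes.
Characteristic polynomials: χ_{M1} = (x + 5)^2, χ_{M2} = (x + 5)^2, χ_{M3} = x^2, χ_{M4} = (x + 5)^2, χ_{M5} = (x + 5)^2.

{M1, M2, M4}: invariant factors (x + 5)^2.

{M3}: invariant factors x^2.

{M5}: invariant factors x + 5, x + 5.

Matrices are similar if and only if their invariant-factor lists agree; the partition into similarity classes is {M1, M2, M4}, {M3}, {M5}.

3 classes: {M1, M2, M4}, {M3}, {M5}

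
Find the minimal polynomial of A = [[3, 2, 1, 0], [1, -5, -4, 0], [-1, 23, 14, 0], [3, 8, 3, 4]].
The characteristic polynomial factors as (x - 4)^4. The minimal polynomial is ∏(x - λ)^{k_λ} where k_λ is the size of the largest Jordan block at λ.

For λ = 4: rank(A - 4I) = 2, and the largest Jordan block has size 3 (the smallest k with rank((A - 4I)^k) = rank((A - 4I)^(k+1))).

So m_A(x) = (x - 4)^3.

m_A(x) = (x - 4)^3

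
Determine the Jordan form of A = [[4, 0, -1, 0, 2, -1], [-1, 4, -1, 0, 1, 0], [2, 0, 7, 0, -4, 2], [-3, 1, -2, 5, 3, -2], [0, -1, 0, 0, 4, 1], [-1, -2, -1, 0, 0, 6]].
J = [[5, 1, 0, 0, 0, 0], [0, 5, 0, 0, 0, 0], [0, 0, 5, 1, 0, 0], [0, 0, 0, 5, 0, 0], [0, 0, 0, 0, 5, 1], [0, 0, 0, 0, 0, 5]]

The characteristic polynomial is det(xI - A) = (x - 5)^6, so the eigenvalues are 5 (algebraic multiplicity 6).

For λ = 5: rank(A - 5I) = 3, rank((A - 5I)^2) = 0. The eigenspace has dimension 6 - 3 = 3, so there are 3 Jordan blocks; the rank sequence gives block sizes [2, 2, 2].

Assembling the blocks gives the Jordan form J above.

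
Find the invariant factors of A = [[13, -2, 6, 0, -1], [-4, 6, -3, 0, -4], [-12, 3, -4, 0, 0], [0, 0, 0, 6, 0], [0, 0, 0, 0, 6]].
(x - 6)(x - 5), (x - 6)(x - 5)^2

The Jordan structure of A has elementary divisors (x - 5)^2, (x - 5), (x - 6), (x - 6). Arranging the block sizes at each eigenvalue in decreasing order and taking row products gives the invariant factors.

Invariant factors (smallest first, each dividing the next): (x - 6)(x - 5), (x - 6)(x - 5)^2.

Check: the last factor (x - 6)(x - 5)^2 is the minimal polynomial, and the product (x - 6)^2(x - 5)^3 is the characteristic polynomial.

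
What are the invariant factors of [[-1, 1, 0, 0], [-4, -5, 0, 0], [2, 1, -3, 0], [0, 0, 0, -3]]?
The Jordan structure of A has elementary divisors (x + 3)^2, (x + 3), (x + 3). Arranging the block sizes at each eigenvalue in decreasing order and taking row products gives the invariant factors.

Invariant factors (smallest first, each dividing the next): x + 3, x + 3, (x + 3)^2.

Check: the last factor (x + 3)^2 is the minimal polynomial, and the product (x + 3)^4 is the characteristic polynomial.

x + 3, x + 3, (x + 3)^2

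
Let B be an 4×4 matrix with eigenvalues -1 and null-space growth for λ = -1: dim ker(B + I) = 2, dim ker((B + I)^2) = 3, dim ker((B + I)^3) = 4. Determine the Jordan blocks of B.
λ = -1: successive nullity increments [2, 1, 1] count blocks of size ≥ k; block sizes are [3, 1].

Jordan blocks: (-1, 3), (-1, 1)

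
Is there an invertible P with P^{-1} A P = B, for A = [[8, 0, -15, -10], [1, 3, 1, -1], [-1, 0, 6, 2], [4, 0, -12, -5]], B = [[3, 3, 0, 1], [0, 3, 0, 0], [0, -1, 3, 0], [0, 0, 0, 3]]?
Two matrices over a field are similar if and only if they have the same invariant factors.

Both A and B have characteristic polynomial (x - 3)^4 and minimal polynomial (x - 3)^2. Computing further, both have invariant factors (x - 3)^2, (x - 3)^2. Hence A and B are similar.

Yes.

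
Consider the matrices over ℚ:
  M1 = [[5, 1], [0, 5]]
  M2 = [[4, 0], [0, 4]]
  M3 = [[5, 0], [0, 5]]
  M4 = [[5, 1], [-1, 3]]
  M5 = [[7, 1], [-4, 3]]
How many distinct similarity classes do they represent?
Characteristic polynomials: χ_{M1} = (x - 5)^2, χ_{M2} = (x - 4)^2, χ_{M3} = (x - 5)^2, χ_{M4} = (x - 4)^2, χ_{M5} = (x - 5)^2.

{M1, M5}: invariant factors (x - 5)^2.

{M2}: invariant factors x - 4, x - 4.

{M3}: invariant factors x - 5, x - 5.

{M4}: invariant factors (x - 4)^2.

Matrices are similar if and only if their invariant-factor lists agree; the partition into similarity classes is {M1, M5}, {M2}, {M3}, {M4}.

4 classes: {M1, M5}, {M2}, {M3}, {M4}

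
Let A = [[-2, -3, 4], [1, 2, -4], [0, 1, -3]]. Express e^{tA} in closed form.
e^{tA} = [[(-t^2 - t + 1)*e^{-t}, t*(-t - 3)*e^{-t}, 4*t*e^{-t}], [t*(t + 1)*e^{-t}, (t^2 + 3*t + 1)*e^{-t}, -4*t*e^{-t}], [t^2*e^{-t}/2, t*(t + 2)*e^{-t}/2, (1 - 2*t)*e^{-t}]]

A has Jordan form J = [[-1, 1, 0], [0, -1, 1], [0, 0, -1]] with A = PJP^{-1}, so e^{tA} = P e^{tJ} P^{-1}.

For a Jordan block J_k(λ), e^{tJ_k(λ)} = e^{λt} · (I + tN + t^2 N^2/2! + ... + t^{k-1} N^{k-1}/(k-1)!) where N is the nilpotent superdiagonal part.

Assembling the blocks and conjugating back gives the entries of e^{tA} as shown above.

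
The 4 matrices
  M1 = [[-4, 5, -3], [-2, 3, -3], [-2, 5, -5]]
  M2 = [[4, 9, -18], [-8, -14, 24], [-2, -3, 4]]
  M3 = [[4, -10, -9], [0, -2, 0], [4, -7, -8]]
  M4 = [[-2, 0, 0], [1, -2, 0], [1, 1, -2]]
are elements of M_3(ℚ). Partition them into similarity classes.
2 classes: {M1, M2}, {M3, M4}

Characteristic polynomials: χ_{M1} = (x + 2)^3, χ_{M2} = (x + 2)^3, χ_{M3} = (x + 2)^3, χ_{M4} = (x + 2)^3.

{M1, M2}: invariant factors x + 2, (x + 2)^2.

{M3, M4}: invariant factors (x + 2)^3.

Matrices are similar if and only if their invariant-factor lists agree; the partition into similarity classes is {M1, M2}, {M3, M4}.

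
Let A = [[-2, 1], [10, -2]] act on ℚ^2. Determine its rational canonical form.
The invariant factors of A (the non-unit diagonal entries of the Smith normal form of xI - A over ℚ[x]) are x^2 + 4x - 6, each dividing the next. The characteristic polynomial is their product, x^2 + 4x - 6.

The rational canonical form is the block-diagonal matrix of companion matrices C(f_i):
R = [[0, 6], [1, -4]].

Note the characteristic polynomial does not split into linear factors over ℚ, so A has no Jordan form over ℚ; the rational canonical form exists over any field.

R = [[0, 6], [1, -4]]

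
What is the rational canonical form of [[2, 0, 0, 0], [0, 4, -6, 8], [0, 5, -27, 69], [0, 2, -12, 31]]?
R = [[2, 0, 0, 0], [0, 0, 0, 18], [0, 1, 0, -21], [0, 0, 1, 8]]

The invariant factors of A (the non-unit diagonal entries of the Smith normal form of xI - A over ℚ[x]) are x - 2, (x - 3)^2(x - 2), each dividing the next. The characteristic polynomial is their product, (x - 3)^2(x - 2)^2.

The rational canonical form is the block-diagonal matrix of companion matrices C(f_i):
R = [[2, 0, 0, 0], [0, 0, 0, 18], [0, 1, 0, -21], [0, 0, 1, 8]].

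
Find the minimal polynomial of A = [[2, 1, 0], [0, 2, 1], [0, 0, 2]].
The characteristic polynomial factors as (x - 2)^3. The minimal polynomial is ∏(x - λ)^{k_λ} where k_λ is the size of the largest Jordan block at λ.

For λ = 2: rank(A - 2I) = 2, and the largest Jordan block has size 3 (the smallest k with rank((A - 2I)^k) = rank((A - 2I)^(k+1))).

So m_A(x) = (x - 2)^3.

m_A(x) = (x - 2)^3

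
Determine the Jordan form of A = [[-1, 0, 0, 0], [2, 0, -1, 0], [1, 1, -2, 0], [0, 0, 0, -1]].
J = [[-1, 1, 0, 0], [0, -1, 1, 0], [0, 0, -1, 0], [0, 0, 0, -1]]

The characteristic polynomial is det(xI - A) = (x + 1)^4, so the eigenvalues are -1 (algebraic multiplicity 4).

For λ = -1: rank(A + I) = 2, rank((A + I)^2) = 1, rank((A + I)^3) = 0. The eigenspace has dimension 4 - 2 = 2, so there are 2 Jordan blocks; the rank sequence gives block sizes [3, 1].

Assembling the blocks gives the Jordan form J above.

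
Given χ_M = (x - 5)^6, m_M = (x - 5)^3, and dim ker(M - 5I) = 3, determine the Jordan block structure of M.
λ = 5: algebraic multiplicity 6 (exponent in χ_M), largest block size 3 (exponent in m_M), 3 blocks (geometric multiplicity). These force block sizes [3, 2, 1].

Jordan blocks: (5, 3), (5, 2), (5, 1)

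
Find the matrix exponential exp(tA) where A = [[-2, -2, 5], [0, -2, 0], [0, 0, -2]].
A has Jordan form J = [[-2, 1, 0], [0, -2, 0], [0, 0, -2]] with A = PJP^{-1}, so e^{tA} = P e^{tJ} P^{-1}.

For a Jordan block J_k(λ), e^{tJ_k(λ)} = e^{λt} · (I + tN + t^2 N^2/2! + ... + t^{k-1} N^{k-1}/(k-1)!) where N is the nilpotent superdiagonal part.

Assembling the blocks and conjugating back gives the entries of e^{tA} as shown above.

e^{tA} = [[e^{-2*t}, -2*t*e^{-2*t}, 5*t*e^{-2*t}], [0, e^{-2*t}, 0], [0, 0, e^{-2*t}]]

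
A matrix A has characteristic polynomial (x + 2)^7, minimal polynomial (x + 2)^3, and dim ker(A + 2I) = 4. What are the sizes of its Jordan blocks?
Jordan blocks: (-2, 3), (-2, 2), (-2, 1), (-2, 1)

λ = -2: algebraic multiplicity 7 (exponent in χ_A), largest block size 3 (exponent in m_A), 4 blocks (geometric multiplicity). These force block sizes [3, 2, 1, 1].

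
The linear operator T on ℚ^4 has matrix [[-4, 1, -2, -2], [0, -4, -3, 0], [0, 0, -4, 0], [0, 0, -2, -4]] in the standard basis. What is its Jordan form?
J = [[-4, 1, 0, 0], [0, -4, 1, 0], [0, 0, -4, 0], [0, 0, 0, -4]]

The characteristic polynomial is det(xI - A) = (x + 4)^4, so the eigenvalues are -4 (algebraic multiplicity 4).

For λ = -4: rank(A + 4I) = 2, rank((A + 4I)^2) = 1, rank((A + 4I)^3) = 0. The eigenspace has dimension 4 - 2 = 2, so there are 2 Jordan blocks; the rank sequence gives block sizes [3, 1].

Assembling the blocks gives the Jordan form J above.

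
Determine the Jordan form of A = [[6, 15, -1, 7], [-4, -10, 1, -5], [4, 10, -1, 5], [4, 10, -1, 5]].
The characteristic polynomial is det(xI - A) = x^4, so the eigenvalues are 0 (algebraic multiplicity 4).

For λ = 0: rank(A) = 2, rank(A^2) = 1, rank(A^3) = 0. The eigenspace has dimension 4 - 2 = 2, so there are 2 Jordan blocks; the rank sequence gives block sizes [3, 1].

Assembling the blocks gives the Jordan form J above.

J = [[0, 1, 0, 0], [0, 0, 1, 0], [0, 0, 0, 0], [0, 0, 0, 0]]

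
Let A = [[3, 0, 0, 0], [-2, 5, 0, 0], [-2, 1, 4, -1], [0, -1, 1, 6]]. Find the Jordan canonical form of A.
The characteristic polynomial is det(xI - A) = (x - 5)^3(x - 3), so the eigenvalues are 3 (algebraic multiplicity 1), 5 (algebraic multiplicity 3).

For λ = 3: algebraic multiplicity 1 gives one 1×1 block.

For λ = 5: rank(A - 5I) = 2, rank((A - 5I)^2) = 1. The eigenspace has dimension 4 - 2 = 2, so there are 2 Jordan blocks; the rank sequence gives block sizes [2, 1].

Assembling the blocks gives the Jordan form J above.

J = [[3, 0, 0, 0], [0, 5, 1, 0], [0, 0, 5, 0], [0, 0, 0, 5]]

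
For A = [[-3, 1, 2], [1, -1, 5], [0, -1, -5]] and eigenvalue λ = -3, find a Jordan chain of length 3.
We seek v_1 ∈ ker((A + 3I)^3) \ ker((A + 3I)^2), then set v_{i+1} = (A + 3I) v_i.

One such chain is v_1 = [[0, -2, 1]]^T, v_2 = [[0, 1, 0]]^T, v_3 = [[1, 2, -1]]^T. Check: (A + 3I) v_3 = [[0, 0, 0]]^T = 0.

v_1 = [[0, -2, 1]]^T, v_2 = [[0, 1, 0]]^T, v_3 = [[1, 2, -1]]^T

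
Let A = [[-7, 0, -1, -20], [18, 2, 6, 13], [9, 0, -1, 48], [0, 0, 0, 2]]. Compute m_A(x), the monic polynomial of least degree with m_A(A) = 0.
The characteristic polynomial factors as (x - 2)^2(x + 4)^2. The minimal polynomial is ∏(x - λ)^{k_λ} where k_λ is the size of the largest Jordan block at λ.

For λ = -4: rank(A + 4I) = 3, and the largest Jordan block has size 2 (the smallest k with rank((A + 4I)^k) = rank((A + 4I)^(k+1))).
For λ = 2: rank(A - 2I) = 3, and the largest Jordan block has size 2 (the smallest k with rank((A - 2I)^k) = rank((A - 2I)^(k+1))).

So m_A(x) = (x - 2)^2(x + 4)^2.

m_A(x) = (x - 2)^2(x + 4)^2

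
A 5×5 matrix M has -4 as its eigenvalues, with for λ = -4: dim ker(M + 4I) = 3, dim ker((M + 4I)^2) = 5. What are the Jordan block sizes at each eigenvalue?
Jordan blocks: (-4, 2), (-4, 2), (-4, 1)

λ = -4: successive nullity increments [3, 2] count blocks of size ≥ k; block sizes are [2, 2, 1].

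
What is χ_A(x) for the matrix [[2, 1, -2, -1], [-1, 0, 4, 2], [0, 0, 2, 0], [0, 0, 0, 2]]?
χ_A(x) = (x - 2)^2(x - 1)^2

xI - A = [[x - 2, -1, 2, 1], [1, x, -4, -2], [0, 0, x - 2, 0], [0, 0, 0, x - 2]].

Expanding det(xI - A) along the first row:
det(xI - A) = + (x - 2)·det([[x, -4, -2], [0, x - 2, 0], [0, 0, x - 2]]) - (-1)·det([[1, -4, -2], [0, x - 2, 0], [0, 0, x - 2]]) + (2)·det([[1, x, -2], [0, 0, 0], [0, 0, x - 2]]) - (1)·det([[1, x, -4], [0, 0, x - 2], [0, 0, 0]]).

Evaluating gives χ_A(x) = x^4 - 6x^3 + 13x^2 - 12x + 4 = (x - 2)^2(x - 1)^2.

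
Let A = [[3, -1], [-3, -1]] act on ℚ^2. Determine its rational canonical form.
The invariant factors of A (the non-unit diagonal entries of the Smith normal form of xI - A over ℚ[x]) are x^2 - 2x - 6, each dividing the next. The characteristic polynomial is their product, x^2 - 2x - 6.

The rational canonical form is the block-diagonal matrix of companion matrices C(f_i):
R = [[0, 6], [1, 2]].

Note the characteristic polynomial does not split into linear factors over ℚ, so A has no Jordan form over ℚ; the rational canonical form exists over any field.

R = [[0, 6], [1, 2]]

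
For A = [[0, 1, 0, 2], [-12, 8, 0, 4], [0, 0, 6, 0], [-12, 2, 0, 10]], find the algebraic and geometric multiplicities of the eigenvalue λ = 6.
algebraic multiplicity 4, geometric multiplicity 3

The characteristic polynomial is (x - 6)^4, so the factor x - 6 appears with exponent 4: the algebraic multiplicity is 4.

rank(A - 6I) = 1, so the eigenspace has dimension 4 - 1 = 3: the geometric multiplicity is 3.

Since 3 < 4, A is not diagonalizable.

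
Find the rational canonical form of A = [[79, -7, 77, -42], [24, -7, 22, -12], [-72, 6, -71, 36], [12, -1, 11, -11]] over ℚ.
R = [[-5, 0, 0, 0], [0, -5, 0, 0], [0, 0, 0, 25], [0, 0, 1, 0]]

The invariant factors of A (the non-unit diagonal entries of the Smith normal form of xI - A over ℚ[x]) are x + 5, x + 5, (x - 5)(x + 5), each dividing the next. The characteristic polynomial is their product, (x - 5)(x + 5)^3.

The rational canonical form is the block-diagonal matrix of companion matrices C(f_i):
R = [[-5, 0, 0, 0], [0, -5, 0, 0], [0, 0, 0, 25], [0, 0, 1, 0]].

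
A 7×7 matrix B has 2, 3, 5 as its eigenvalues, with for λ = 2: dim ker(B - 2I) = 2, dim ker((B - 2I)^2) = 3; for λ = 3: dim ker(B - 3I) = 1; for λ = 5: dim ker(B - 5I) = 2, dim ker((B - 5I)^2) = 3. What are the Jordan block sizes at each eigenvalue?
Jordan blocks: (2, 2), (2, 1), (3, 1), (5, 2), (5, 1)

λ = 2: successive nullity increments [2, 1] count blocks of size ≥ k; block sizes are [2, 1].
λ = 3: successive nullity increments [1] count blocks of size ≥ k; block sizes are [1].
λ = 5: successive nullity increments [2, 1] count blocks of size ≥ k; block sizes are [2, 1].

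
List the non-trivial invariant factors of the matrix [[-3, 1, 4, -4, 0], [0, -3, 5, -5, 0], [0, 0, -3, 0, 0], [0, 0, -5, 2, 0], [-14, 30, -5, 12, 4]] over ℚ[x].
x + 3, (x - 4)(x - 2)(x + 3)^2

The Jordan structure of A has elementary divisors (x + 3)^2, (x + 3), (x - 2), (x - 4). Arranging the block sizes at each eigenvalue in decreasing order and taking row products gives the invariant factors.

Invariant factors (smallest first, each dividing the next): x + 3, (x - 4)(x - 2)(x + 3)^2.

Check: the last factor (x - 4)(x - 2)(x + 3)^2 is the minimal polynomial, and the product (x - 4)(x - 2)(x + 3)^3 is the characteristic polynomial.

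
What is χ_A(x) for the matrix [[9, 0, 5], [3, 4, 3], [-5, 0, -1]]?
xI - A = [[x - 9, 0, -5], [-3, x - 4, -3], [5, 0, x + 1]].

Expanding det(xI - A) along the first row:
det(xI - A) = + (x - 9)·det([[x - 4, -3], [0, x + 1]]) - (0)·det([[-3, -3], [5, x + 1]]) + (-5)·det([[-3, x - 4], [5, 0]]).

Evaluating gives χ_A(x) = x^3 - 12x^2 + 48x - 64 = (x - 4)^3.

χ_A(x) = (x - 4)^3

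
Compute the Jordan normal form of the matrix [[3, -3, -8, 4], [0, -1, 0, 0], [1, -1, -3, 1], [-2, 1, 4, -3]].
J = [[-1, 1, 0, 0], [0, -1, 0, 0], [0, 0, -1, 1], [0, 0, 0, -1]]

The characteristic polynomial is det(xI - A) = (x + 1)^4, so the eigenvalues are -1 (algebraic multiplicity 4).

For λ = -1: rank(A + I) = 2, rank((A + I)^2) = 0. The eigenspace has dimension 4 - 2 = 2, so there are 2 Jordan blocks; the rank sequence gives block sizes [2, 2].

Assembling the blocks gives the Jordan form J above.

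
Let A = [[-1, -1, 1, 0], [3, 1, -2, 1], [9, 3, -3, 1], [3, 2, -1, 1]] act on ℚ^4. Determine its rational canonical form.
The invariant factors of A (the non-unit diagonal entries of the Smith normal form of xI - A over ℚ[x]) are (x^2 + x - 3)^2, each dividing the next. The characteristic polynomial is their product, (x^2 + x - 3)^2.

The rational canonical form is the block-diagonal matrix of companion matrices C(f_i):
R = [[0, 0, 0, -9], [1, 0, 0, 6], [0, 1, 0, 5], [0, 0, 1, -2]].

Note the characteristic polynomial does not split into linear factors over ℚ, so A has no Jordan form over ℚ; the rational canonical form exists over any field.

R = [[0, 0, 0, -9], [1, 0, 0, 6], [0, 1, 0, 5], [0, 0, 1, -2]]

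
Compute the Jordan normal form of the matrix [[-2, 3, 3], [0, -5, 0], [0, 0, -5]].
The characteristic polynomial is det(xI - A) = (x + 2)(x + 5)^2, so the eigenvalues are -5 (algebraic multiplicity 2), -2 (algebraic multiplicity 1).

For λ = -5: rank(A + 5I) = 1. The eigenspace has dimension 3 - 1 = 2, so there are 2 Jordan blocks; the rank sequence gives block sizes [1, 1].

For λ = -2: algebraic multiplicity 1 gives one 1×1 block.

Assembling the blocks gives the Jordan form J above.

J = [[-5, 0, 0], [0, -5, 0], [0, 0, -2]]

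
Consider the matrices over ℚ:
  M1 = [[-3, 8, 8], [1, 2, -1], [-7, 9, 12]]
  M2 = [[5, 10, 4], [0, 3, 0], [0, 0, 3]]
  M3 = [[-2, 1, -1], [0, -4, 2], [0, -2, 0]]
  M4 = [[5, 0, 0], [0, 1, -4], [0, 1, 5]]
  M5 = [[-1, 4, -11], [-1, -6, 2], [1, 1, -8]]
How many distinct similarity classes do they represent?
Characteristic polynomials: χ_{M1} = (x - 5)(x - 3)^2, χ_{M2} = (x - 5)(x - 3)^2, χ_{M3} = (x + 2)^3, χ_{M4} = (x - 5)(x - 3)^2, χ_{M5} = (x + 5)^3.

{M1, M4}: invariant factors (x - 5)(x - 3)^2.

{M2}: invariant factors x - 3, (x - 5)(x - 3).

{M3}: invariant factors x + 2, (x + 2)^2.

{M5}: invariant factors (x + 5)^3.

Matrices are similar if and only if their invariant-factor lists agree; the partition into similarity classes is {M1, M4}, {M2}, {M3}, {M5}.

4 classes: {M1, M4}, {M2}, {M3}, {M5}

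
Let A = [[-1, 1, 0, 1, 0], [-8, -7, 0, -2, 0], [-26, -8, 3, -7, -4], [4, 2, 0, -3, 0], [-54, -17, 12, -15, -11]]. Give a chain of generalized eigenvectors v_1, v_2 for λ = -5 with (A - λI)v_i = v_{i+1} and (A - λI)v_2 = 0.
v_1 = [[0, 1, 4, -1, 8]]^T, v_2 = [[0, 0, -1, 0, -2]]^T

We seek v_1 ∈ ker((A + 5I)^2) \ ker(A + 5I), then set v_{i+1} = (A + 5I) v_i.

One such chain is v_1 = [[0, 1, 4, -1, 8]]^T, v_2 = [[0, 0, -1, 0, -2]]^T. Check: (A + 5I) v_2 = [[0, 0, 0, 0, 0]]^T = 0.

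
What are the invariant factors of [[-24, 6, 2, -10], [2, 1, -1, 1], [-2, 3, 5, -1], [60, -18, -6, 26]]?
x - 4, (x - 4)^2(x + 4)

The Jordan structure of A has elementary divisors (x + 4), (x - 4)^2, (x - 4). Arranging the block sizes at each eigenvalue in decreasing order and taking row products gives the invariant factors.

Invariant factors (smallest first, each dividing the next): x - 4, (x - 4)^2(x + 4).

Check: the last factor (x - 4)^2(x + 4) is the minimal polynomial, and the product (x - 4)^3(x + 4) is the characteristic polynomial.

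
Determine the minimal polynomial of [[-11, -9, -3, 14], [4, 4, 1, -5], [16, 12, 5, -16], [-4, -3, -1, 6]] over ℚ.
m_A(x) = (x - 1)^3

The characteristic polynomial factors as (x - 1)^4. The minimal polynomial is ∏(x - λ)^{k_λ} where k_λ is the size of the largest Jordan block at λ.

For λ = 1: rank(A - I) = 2, and the largest Jordan block has size 3 (the smallest k with rank((A - I)^k) = rank((A - I)^(k+1))).

So m_A(x) = (x - 1)^3.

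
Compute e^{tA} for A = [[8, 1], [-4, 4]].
A has Jordan form J = [[6, 1], [0, 6]] with A = PJP^{-1}, so e^{tA} = P e^{tJ} P^{-1}.

For a Jordan block J_k(λ), e^{tJ_k(λ)} = e^{λt} · (I + tN + t^2 N^2/2! + ... + t^{k-1} N^{k-1}/(k-1)!) where N is the nilpotent superdiagonal part.

Assembling the blocks and conjugating back gives the entries of e^{tA} as shown above.

e^{tA} = [[(2*t + 1)*e^{6*t}, t*e^{6*t}], [-4*t*e^{6*t}, (1 - 2*t)*e^{6*t}]]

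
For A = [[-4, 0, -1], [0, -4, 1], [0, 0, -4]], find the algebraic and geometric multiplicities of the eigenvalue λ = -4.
The characteristic polynomial is (x + 4)^3, so the factor x + 4 appears with exponent 3: the algebraic multiplicity is 3.

rank(A + 4I) = 1, so the eigenspace has dimension 3 - 1 = 2: the geometric multiplicity is 2.

Since 2 < 3, A is not diagonalizable.

algebraic multiplicity 3, geometric multiplicity 2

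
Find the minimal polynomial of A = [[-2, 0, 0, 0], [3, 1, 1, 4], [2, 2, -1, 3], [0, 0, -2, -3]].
m_A(x) = (x + 1)^3(x + 2)

The characteristic polynomial factors as (x + 1)^3(x + 2). The minimal polynomial is ∏(x - λ)^{k_λ} where k_λ is the size of the largest Jordan block at λ.

For λ = -2: rank(A + 2I) = 3, and the largest Jordan block has size 1 (the smallest k with rank((A + 2I)^k) = rank((A + 2I)^(k+1))).
For λ = -1: rank(A + I) = 3, and the largest Jordan block has size 3 (the smallest k with rank((A + I)^k) = rank((A + I)^(k+1))).

So m_A(x) = (x + 1)^3(x + 2).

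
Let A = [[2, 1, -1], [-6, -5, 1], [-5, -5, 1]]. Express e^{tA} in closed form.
A has Jordan form J = [[-4, 0, 0], [0, 1, 1], [0, 0, 1]] with A = PJP^{-1}, so e^{tA} = P e^{tJ} P^{-1}.

For a Jordan block J_k(λ), e^{tJ_k(λ)} = e^{λt} · (I + tN + t^2 N^2/2! + ... + t^{k-1} N^{k-1}/(k-1)!) where N is the nilpotent superdiagonal part.

Assembling the blocks and conjugating back gives the entries of e^{tA} as shown above.

e^{tA} = [[(t + 1)*e^{t}, t*e^{t}, -t*e^{t}], [(-(t + 1)*e^{5*t} + 1)*e^{-4*t}, -t*e^{t} + e^{-4*t}, t*e^{t}], [-e^{t} + e^{-4*t}, -e^{t} + e^{-4*t}, e^{t}]]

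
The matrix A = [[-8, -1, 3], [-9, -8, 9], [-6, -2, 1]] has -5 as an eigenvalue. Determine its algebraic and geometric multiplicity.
algebraic multiplicity 3, geometric multiplicity 2

The characteristic polynomial is (x + 5)^3, so the factor x + 5 appears with exponent 3: the algebraic multiplicity is 3.

rank(A + 5I) = 1, so the eigenspace has dimension 3 - 1 = 2: the geometric multiplicity is 2.

Since 2 < 3, A is not diagonalizable.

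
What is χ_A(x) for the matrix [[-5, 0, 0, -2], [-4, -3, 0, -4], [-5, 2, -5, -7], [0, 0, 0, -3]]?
χ_A(x) = (x + 3)^2(x + 5)^2

xI - A = [[x + 5, 0, 0, 2], [4, x + 3, 0, 4], [5, -2, x + 5, 7], [0, 0, 0, x + 3]].

Expanding det(xI - A) along the first row:
det(xI - A) = + (x + 5)·det([[x + 3, 0, 4], [-2, x + 5, 7], [0, 0, x + 3]]) - (0)·det([[4, 0, 4], [5, x + 5, 7], [0, 0, x + 3]]) + (0)·det([[4, x + 3, 4], [5, -2, 7], [0, 0, x + 3]]) - (2)·det([[4, x + 3, 0], [5, -2, x + 5], [0, 0, 0]]).

Evaluating gives χ_A(x) = x^4 + 16x^3 + 94x^2 + 240x + 225 = (x + 3)^2(x + 5)^2.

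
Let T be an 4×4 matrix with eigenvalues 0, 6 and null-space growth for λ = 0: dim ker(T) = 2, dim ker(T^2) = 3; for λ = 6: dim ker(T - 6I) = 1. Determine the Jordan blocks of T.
Jordan blocks: (0, 2), (0, 1), (6, 1)

λ = 0: successive nullity increments [2, 1] count blocks of size ≥ k; block sizes are [2, 1].
λ = 6: successive nullity increments [1] count blocks of size ≥ k; block sizes are [1].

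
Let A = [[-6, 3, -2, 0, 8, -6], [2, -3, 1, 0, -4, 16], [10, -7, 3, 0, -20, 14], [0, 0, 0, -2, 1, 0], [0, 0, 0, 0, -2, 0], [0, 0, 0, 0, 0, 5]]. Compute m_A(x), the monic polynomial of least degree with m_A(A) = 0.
m_A(x) = (x - 5)(x + 2)^3

The characteristic polynomial factors as (x - 5)(x + 2)^5. The minimal polynomial is ∏(x - λ)^{k_λ} where k_λ is the size of the largest Jordan block at λ.

For λ = -2: rank(A + 2I) = 4, and the largest Jordan block has size 3 (the smallest k with rank((A + 2I)^k) = rank((A + 2I)^(k+1))).
For λ = 5: rank(A - 5I) = 5, and the largest Jordan block has size 1 (the smallest k with rank((A - 5I)^k) = rank((A - 5I)^(k+1))).

So m_A(x) = (x - 5)(x + 2)^3.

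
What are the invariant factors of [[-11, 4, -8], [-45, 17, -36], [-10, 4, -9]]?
The Jordan structure of A has elementary divisors (x + 1)^2, (x + 1). Arranging the block sizes at each eigenvalue in decreasing order and taking row products gives the invariant factors.

Invariant factors (smallest first, each dividing the next): x + 1, (x + 1)^2.

Check: the last factor (x + 1)^2 is the minimal polynomial, and the product (x + 1)^3 is the characteristic polynomial.

x + 1, (x + 1)^2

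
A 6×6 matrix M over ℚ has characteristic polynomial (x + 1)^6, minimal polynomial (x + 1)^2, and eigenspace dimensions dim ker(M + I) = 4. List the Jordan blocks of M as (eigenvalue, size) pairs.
λ = -1: algebraic multiplicity 6 (exponent in χ_M), largest block size 2 (exponent in m_M), 4 blocks (geometric multiplicity). These force block sizes [2, 2, 1, 1].

Jordan blocks: (-1, 2), (-1, 2), (-1, 1), (-1, 1)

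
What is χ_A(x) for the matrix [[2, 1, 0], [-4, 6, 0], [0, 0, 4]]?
χ_A(x) = (x - 4)^3

xI - A = [[x - 2, -1, 0], [4, x - 6, 0], [0, 0, x - 4]].

Expanding det(xI - A) along the first row:
det(xI - A) = + (x - 2)·det([[x - 6, 0], [0, x - 4]]) - (-1)·det([[4, 0], [0, x - 4]]) + (0)·det([[4, x - 6], [0, 0]]).

Evaluating gives χ_A(x) = x^3 - 12x^2 + 48x - 64 = (x - 4)^3.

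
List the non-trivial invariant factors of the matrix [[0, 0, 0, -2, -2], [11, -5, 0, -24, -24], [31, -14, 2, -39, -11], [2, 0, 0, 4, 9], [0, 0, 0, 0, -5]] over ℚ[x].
(x - 2)(x + 5), (x - 2)^2(x + 5)

The Jordan structure of A has elementary divisors (x + 5), (x + 5), (x - 2)^2, (x - 2). Arranging the block sizes at each eigenvalue in decreasing order and taking row products gives the invariant factors.

Invariant factors (smallest first, each dividing the next): (x - 2)(x + 5), (x - 2)^2(x + 5).

Check: the last factor (x - 2)^2(x + 5) is the minimal polynomial, and the product (x - 2)^3(x + 5)^2 is the characteristic polynomial.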